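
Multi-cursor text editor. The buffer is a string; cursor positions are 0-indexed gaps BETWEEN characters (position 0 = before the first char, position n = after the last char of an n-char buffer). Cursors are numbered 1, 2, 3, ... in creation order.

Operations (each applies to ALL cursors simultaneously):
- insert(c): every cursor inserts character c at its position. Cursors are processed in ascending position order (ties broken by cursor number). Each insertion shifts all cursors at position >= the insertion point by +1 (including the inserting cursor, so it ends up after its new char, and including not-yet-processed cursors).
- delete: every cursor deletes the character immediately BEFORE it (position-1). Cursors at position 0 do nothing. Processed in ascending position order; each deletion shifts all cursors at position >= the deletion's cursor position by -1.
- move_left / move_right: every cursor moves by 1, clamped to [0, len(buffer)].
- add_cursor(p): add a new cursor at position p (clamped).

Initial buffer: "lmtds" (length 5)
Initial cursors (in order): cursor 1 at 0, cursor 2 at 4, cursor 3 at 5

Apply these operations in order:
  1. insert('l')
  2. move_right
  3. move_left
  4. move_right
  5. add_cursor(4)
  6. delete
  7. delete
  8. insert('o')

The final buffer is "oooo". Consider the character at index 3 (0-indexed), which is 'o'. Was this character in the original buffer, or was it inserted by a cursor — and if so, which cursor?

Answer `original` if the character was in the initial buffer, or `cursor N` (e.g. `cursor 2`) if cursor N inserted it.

After op 1 (insert('l')): buffer="llmtdlsl" (len 8), cursors c1@1 c2@6 c3@8, authorship 1....2.3
After op 2 (move_right): buffer="llmtdlsl" (len 8), cursors c1@2 c2@7 c3@8, authorship 1....2.3
After op 3 (move_left): buffer="llmtdlsl" (len 8), cursors c1@1 c2@6 c3@7, authorship 1....2.3
After op 4 (move_right): buffer="llmtdlsl" (len 8), cursors c1@2 c2@7 c3@8, authorship 1....2.3
After op 5 (add_cursor(4)): buffer="llmtdlsl" (len 8), cursors c1@2 c4@4 c2@7 c3@8, authorship 1....2.3
After op 6 (delete): buffer="lmdl" (len 4), cursors c1@1 c4@2 c2@4 c3@4, authorship 1..2
After op 7 (delete): buffer="" (len 0), cursors c1@0 c2@0 c3@0 c4@0, authorship 
After op 8 (insert('o')): buffer="oooo" (len 4), cursors c1@4 c2@4 c3@4 c4@4, authorship 1234
Authorship (.=original, N=cursor N): 1 2 3 4
Index 3: author = 4

Answer: cursor 4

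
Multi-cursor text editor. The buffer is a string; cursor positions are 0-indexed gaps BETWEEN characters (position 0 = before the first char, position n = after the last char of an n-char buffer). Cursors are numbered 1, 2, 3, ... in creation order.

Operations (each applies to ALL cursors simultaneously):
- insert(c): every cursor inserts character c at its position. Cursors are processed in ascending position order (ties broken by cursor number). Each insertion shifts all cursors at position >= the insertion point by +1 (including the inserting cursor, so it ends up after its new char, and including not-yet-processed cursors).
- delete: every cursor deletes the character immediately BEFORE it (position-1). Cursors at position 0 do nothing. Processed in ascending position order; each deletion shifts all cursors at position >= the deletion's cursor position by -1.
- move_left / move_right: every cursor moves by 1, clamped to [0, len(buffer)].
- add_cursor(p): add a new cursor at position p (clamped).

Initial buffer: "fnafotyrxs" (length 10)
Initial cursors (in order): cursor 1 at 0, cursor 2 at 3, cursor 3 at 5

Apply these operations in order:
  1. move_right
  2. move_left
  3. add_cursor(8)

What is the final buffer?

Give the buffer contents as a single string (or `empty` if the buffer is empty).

After op 1 (move_right): buffer="fnafotyrxs" (len 10), cursors c1@1 c2@4 c3@6, authorship ..........
After op 2 (move_left): buffer="fnafotyrxs" (len 10), cursors c1@0 c2@3 c3@5, authorship ..........
After op 3 (add_cursor(8)): buffer="fnafotyrxs" (len 10), cursors c1@0 c2@3 c3@5 c4@8, authorship ..........

Answer: fnafotyrxs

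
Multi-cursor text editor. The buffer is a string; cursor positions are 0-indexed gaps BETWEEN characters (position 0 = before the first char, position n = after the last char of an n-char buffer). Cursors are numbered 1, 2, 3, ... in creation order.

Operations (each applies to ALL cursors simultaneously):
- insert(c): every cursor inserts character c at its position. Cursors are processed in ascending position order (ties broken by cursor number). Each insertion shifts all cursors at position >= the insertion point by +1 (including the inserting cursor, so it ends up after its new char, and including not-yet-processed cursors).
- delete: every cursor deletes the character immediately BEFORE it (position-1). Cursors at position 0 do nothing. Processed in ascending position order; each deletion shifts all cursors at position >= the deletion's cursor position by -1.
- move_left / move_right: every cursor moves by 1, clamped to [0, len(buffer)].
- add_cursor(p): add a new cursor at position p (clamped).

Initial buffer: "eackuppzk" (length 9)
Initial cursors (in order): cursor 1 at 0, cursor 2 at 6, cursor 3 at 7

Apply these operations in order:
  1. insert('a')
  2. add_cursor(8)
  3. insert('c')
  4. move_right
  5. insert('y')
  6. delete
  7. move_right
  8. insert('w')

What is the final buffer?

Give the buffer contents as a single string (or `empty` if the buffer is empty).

Answer: aceawckupaccpawwczkw

Derivation:
After op 1 (insert('a')): buffer="aeackupapazk" (len 12), cursors c1@1 c2@8 c3@10, authorship 1......2.3..
After op 2 (add_cursor(8)): buffer="aeackupapazk" (len 12), cursors c1@1 c2@8 c4@8 c3@10, authorship 1......2.3..
After op 3 (insert('c')): buffer="aceackupaccpaczk" (len 16), cursors c1@2 c2@11 c4@11 c3@14, authorship 11......224.33..
After op 4 (move_right): buffer="aceackupaccpaczk" (len 16), cursors c1@3 c2@12 c4@12 c3@15, authorship 11......224.33..
After op 5 (insert('y')): buffer="aceyackupaccpyyaczyk" (len 20), cursors c1@4 c2@15 c4@15 c3@19, authorship 11.1.....224.2433.3.
After op 6 (delete): buffer="aceackupaccpaczk" (len 16), cursors c1@3 c2@12 c4@12 c3@15, authorship 11......224.33..
After op 7 (move_right): buffer="aceackupaccpaczk" (len 16), cursors c1@4 c2@13 c4@13 c3@16, authorship 11......224.33..
After op 8 (insert('w')): buffer="aceawckupaccpawwczkw" (len 20), cursors c1@5 c2@16 c4@16 c3@20, authorship 11..1....224.3243..3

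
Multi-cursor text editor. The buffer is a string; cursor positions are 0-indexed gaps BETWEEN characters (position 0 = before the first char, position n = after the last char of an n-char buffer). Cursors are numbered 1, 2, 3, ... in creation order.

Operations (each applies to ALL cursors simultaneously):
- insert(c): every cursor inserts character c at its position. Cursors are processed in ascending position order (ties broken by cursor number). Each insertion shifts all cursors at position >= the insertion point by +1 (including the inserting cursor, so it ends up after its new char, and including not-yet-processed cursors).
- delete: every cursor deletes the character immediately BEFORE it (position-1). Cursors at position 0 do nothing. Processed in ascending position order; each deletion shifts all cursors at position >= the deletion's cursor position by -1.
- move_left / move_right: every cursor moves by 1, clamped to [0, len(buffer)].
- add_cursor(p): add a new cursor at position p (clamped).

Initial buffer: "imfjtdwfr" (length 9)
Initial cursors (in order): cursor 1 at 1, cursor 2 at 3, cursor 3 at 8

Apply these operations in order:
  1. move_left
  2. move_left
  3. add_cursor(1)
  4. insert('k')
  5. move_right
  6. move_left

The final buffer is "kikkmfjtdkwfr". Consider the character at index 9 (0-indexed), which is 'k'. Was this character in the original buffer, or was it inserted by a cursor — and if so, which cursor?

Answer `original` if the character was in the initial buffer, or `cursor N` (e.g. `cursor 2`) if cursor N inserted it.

Answer: cursor 3

Derivation:
After op 1 (move_left): buffer="imfjtdwfr" (len 9), cursors c1@0 c2@2 c3@7, authorship .........
After op 2 (move_left): buffer="imfjtdwfr" (len 9), cursors c1@0 c2@1 c3@6, authorship .........
After op 3 (add_cursor(1)): buffer="imfjtdwfr" (len 9), cursors c1@0 c2@1 c4@1 c3@6, authorship .........
After op 4 (insert('k')): buffer="kikkmfjtdkwfr" (len 13), cursors c1@1 c2@4 c4@4 c3@10, authorship 1.24.....3...
After op 5 (move_right): buffer="kikkmfjtdkwfr" (len 13), cursors c1@2 c2@5 c4@5 c3@11, authorship 1.24.....3...
After op 6 (move_left): buffer="kikkmfjtdkwfr" (len 13), cursors c1@1 c2@4 c4@4 c3@10, authorship 1.24.....3...
Authorship (.=original, N=cursor N): 1 . 2 4 . . . . . 3 . . .
Index 9: author = 3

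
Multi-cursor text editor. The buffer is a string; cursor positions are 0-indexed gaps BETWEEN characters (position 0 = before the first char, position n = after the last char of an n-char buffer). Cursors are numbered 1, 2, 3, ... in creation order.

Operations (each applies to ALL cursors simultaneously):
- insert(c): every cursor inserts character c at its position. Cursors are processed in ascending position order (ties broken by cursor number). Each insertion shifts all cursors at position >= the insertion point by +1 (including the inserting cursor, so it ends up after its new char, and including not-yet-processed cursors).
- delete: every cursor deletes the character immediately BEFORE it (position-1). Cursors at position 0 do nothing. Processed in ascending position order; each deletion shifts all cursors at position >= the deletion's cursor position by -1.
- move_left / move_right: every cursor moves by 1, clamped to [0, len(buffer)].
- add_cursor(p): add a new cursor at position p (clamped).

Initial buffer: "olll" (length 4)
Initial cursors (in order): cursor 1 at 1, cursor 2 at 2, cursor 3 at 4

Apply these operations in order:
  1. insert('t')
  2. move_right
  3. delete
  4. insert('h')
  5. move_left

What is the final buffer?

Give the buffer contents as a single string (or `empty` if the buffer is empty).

Answer: oththlh

Derivation:
After op 1 (insert('t')): buffer="otltllt" (len 7), cursors c1@2 c2@4 c3@7, authorship .1.2..3
After op 2 (move_right): buffer="otltllt" (len 7), cursors c1@3 c2@5 c3@7, authorship .1.2..3
After op 3 (delete): buffer="ottl" (len 4), cursors c1@2 c2@3 c3@4, authorship .12.
After op 4 (insert('h')): buffer="oththlh" (len 7), cursors c1@3 c2@5 c3@7, authorship .1122.3
After op 5 (move_left): buffer="oththlh" (len 7), cursors c1@2 c2@4 c3@6, authorship .1122.3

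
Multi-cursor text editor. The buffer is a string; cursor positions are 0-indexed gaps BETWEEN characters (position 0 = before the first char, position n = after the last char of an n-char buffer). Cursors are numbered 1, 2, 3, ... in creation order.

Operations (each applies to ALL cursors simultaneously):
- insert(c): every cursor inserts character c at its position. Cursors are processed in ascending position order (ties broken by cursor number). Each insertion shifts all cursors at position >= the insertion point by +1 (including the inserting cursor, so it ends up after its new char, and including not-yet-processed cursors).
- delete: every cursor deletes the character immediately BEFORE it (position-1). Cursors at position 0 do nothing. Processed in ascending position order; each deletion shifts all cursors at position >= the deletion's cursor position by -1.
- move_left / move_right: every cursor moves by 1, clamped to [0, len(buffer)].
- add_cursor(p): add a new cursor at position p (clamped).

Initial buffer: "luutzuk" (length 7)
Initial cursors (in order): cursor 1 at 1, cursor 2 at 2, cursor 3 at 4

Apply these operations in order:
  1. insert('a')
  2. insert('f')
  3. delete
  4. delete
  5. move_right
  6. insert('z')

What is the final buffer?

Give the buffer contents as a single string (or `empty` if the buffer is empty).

After op 1 (insert('a')): buffer="lauautazuk" (len 10), cursors c1@2 c2@4 c3@7, authorship .1.2..3...
After op 2 (insert('f')): buffer="lafuafutafzuk" (len 13), cursors c1@3 c2@6 c3@10, authorship .11.22..33...
After op 3 (delete): buffer="lauautazuk" (len 10), cursors c1@2 c2@4 c3@7, authorship .1.2..3...
After op 4 (delete): buffer="luutzuk" (len 7), cursors c1@1 c2@2 c3@4, authorship .......
After op 5 (move_right): buffer="luutzuk" (len 7), cursors c1@2 c2@3 c3@5, authorship .......
After op 6 (insert('z')): buffer="luzuztzzuk" (len 10), cursors c1@3 c2@5 c3@8, authorship ..1.2..3..

Answer: luzuztzzuk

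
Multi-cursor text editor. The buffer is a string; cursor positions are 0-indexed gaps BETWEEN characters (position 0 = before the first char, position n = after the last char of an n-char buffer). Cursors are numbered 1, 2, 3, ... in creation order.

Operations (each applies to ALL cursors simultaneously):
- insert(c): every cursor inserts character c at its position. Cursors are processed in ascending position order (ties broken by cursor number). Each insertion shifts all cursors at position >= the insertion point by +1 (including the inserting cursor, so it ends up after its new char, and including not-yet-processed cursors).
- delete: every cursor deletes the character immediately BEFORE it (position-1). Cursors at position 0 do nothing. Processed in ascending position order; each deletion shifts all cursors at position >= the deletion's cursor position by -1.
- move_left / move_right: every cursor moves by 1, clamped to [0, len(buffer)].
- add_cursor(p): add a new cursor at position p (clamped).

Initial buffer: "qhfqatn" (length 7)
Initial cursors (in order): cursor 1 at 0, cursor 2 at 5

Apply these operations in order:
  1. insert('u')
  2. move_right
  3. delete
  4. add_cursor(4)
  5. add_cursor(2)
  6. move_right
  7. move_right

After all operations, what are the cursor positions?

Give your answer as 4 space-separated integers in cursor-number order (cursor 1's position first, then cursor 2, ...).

Answer: 3 7 6 4

Derivation:
After op 1 (insert('u')): buffer="uqhfqautn" (len 9), cursors c1@1 c2@7, authorship 1.....2..
After op 2 (move_right): buffer="uqhfqautn" (len 9), cursors c1@2 c2@8, authorship 1.....2..
After op 3 (delete): buffer="uhfqaun" (len 7), cursors c1@1 c2@6, authorship 1....2.
After op 4 (add_cursor(4)): buffer="uhfqaun" (len 7), cursors c1@1 c3@4 c2@6, authorship 1....2.
After op 5 (add_cursor(2)): buffer="uhfqaun" (len 7), cursors c1@1 c4@2 c3@4 c2@6, authorship 1....2.
After op 6 (move_right): buffer="uhfqaun" (len 7), cursors c1@2 c4@3 c3@5 c2@7, authorship 1....2.
After op 7 (move_right): buffer="uhfqaun" (len 7), cursors c1@3 c4@4 c3@6 c2@7, authorship 1....2.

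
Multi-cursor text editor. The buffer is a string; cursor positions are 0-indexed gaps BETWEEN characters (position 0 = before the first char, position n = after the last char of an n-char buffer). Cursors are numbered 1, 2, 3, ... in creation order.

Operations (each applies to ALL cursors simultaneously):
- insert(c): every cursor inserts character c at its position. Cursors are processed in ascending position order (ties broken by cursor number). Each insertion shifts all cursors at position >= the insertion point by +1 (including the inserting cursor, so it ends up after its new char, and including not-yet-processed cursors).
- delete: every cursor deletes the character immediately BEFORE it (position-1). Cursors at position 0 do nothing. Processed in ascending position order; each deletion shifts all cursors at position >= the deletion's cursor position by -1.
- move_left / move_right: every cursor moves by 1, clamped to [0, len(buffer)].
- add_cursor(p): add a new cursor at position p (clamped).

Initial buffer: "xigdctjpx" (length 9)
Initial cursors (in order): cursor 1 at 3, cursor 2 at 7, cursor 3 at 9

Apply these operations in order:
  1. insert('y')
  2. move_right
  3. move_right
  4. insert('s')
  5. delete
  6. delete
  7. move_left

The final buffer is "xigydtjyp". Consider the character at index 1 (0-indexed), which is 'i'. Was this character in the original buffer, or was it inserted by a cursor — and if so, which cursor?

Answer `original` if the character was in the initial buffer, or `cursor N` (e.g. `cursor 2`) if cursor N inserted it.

After op 1 (insert('y')): buffer="xigydctjypxy" (len 12), cursors c1@4 c2@9 c3@12, authorship ...1....2..3
After op 2 (move_right): buffer="xigydctjypxy" (len 12), cursors c1@5 c2@10 c3@12, authorship ...1....2..3
After op 3 (move_right): buffer="xigydctjypxy" (len 12), cursors c1@6 c2@11 c3@12, authorship ...1....2..3
After op 4 (insert('s')): buffer="xigydcstjypxsys" (len 15), cursors c1@7 c2@13 c3@15, authorship ...1..1..2..233
After op 5 (delete): buffer="xigydctjypxy" (len 12), cursors c1@6 c2@11 c3@12, authorship ...1....2..3
After op 6 (delete): buffer="xigydtjyp" (len 9), cursors c1@5 c2@9 c3@9, authorship ...1...2.
After op 7 (move_left): buffer="xigydtjyp" (len 9), cursors c1@4 c2@8 c3@8, authorship ...1...2.
Authorship (.=original, N=cursor N): . . . 1 . . . 2 .
Index 1: author = original

Answer: original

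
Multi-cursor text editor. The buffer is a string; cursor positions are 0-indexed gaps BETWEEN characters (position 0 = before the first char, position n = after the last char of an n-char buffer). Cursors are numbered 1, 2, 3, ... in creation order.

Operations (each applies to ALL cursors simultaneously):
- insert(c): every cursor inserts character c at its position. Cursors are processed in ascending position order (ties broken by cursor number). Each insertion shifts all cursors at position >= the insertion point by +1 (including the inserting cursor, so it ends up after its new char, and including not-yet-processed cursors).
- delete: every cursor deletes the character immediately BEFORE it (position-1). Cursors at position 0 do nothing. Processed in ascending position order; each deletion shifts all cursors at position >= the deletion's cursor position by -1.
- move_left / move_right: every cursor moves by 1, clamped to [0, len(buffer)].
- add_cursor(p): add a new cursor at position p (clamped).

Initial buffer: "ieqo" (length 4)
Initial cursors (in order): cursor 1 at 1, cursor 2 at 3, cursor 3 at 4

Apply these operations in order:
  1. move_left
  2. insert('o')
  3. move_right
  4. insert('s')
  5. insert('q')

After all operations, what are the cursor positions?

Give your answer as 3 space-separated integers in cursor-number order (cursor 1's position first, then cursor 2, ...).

After op 1 (move_left): buffer="ieqo" (len 4), cursors c1@0 c2@2 c3@3, authorship ....
After op 2 (insert('o')): buffer="oieoqoo" (len 7), cursors c1@1 c2@4 c3@6, authorship 1..2.3.
After op 3 (move_right): buffer="oieoqoo" (len 7), cursors c1@2 c2@5 c3@7, authorship 1..2.3.
After op 4 (insert('s')): buffer="oiseoqsoos" (len 10), cursors c1@3 c2@7 c3@10, authorship 1.1.2.23.3
After op 5 (insert('q')): buffer="oisqeoqsqoosq" (len 13), cursors c1@4 c2@9 c3@13, authorship 1.11.2.223.33

Answer: 4 9 13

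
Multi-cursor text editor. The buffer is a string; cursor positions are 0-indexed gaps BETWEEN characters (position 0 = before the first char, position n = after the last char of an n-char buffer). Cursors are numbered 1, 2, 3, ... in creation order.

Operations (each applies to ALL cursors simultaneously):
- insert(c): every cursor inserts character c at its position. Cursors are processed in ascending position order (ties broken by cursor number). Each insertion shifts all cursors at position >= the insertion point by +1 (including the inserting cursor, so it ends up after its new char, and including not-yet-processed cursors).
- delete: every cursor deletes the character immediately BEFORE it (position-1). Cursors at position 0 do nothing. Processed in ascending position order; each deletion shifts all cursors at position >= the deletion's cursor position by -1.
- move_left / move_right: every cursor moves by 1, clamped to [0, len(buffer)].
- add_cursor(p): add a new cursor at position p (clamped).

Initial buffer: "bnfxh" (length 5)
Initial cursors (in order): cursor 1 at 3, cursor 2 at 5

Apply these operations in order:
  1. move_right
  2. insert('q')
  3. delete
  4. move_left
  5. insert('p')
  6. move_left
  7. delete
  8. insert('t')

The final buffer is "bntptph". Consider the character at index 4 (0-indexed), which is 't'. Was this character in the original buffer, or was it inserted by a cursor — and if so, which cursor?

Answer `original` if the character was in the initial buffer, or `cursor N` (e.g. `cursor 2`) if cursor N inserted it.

Answer: cursor 2

Derivation:
After op 1 (move_right): buffer="bnfxh" (len 5), cursors c1@4 c2@5, authorship .....
After op 2 (insert('q')): buffer="bnfxqhq" (len 7), cursors c1@5 c2@7, authorship ....1.2
After op 3 (delete): buffer="bnfxh" (len 5), cursors c1@4 c2@5, authorship .....
After op 4 (move_left): buffer="bnfxh" (len 5), cursors c1@3 c2@4, authorship .....
After op 5 (insert('p')): buffer="bnfpxph" (len 7), cursors c1@4 c2@6, authorship ...1.2.
After op 6 (move_left): buffer="bnfpxph" (len 7), cursors c1@3 c2@5, authorship ...1.2.
After op 7 (delete): buffer="bnpph" (len 5), cursors c1@2 c2@3, authorship ..12.
After op 8 (insert('t')): buffer="bntptph" (len 7), cursors c1@3 c2@5, authorship ..1122.
Authorship (.=original, N=cursor N): . . 1 1 2 2 .
Index 4: author = 2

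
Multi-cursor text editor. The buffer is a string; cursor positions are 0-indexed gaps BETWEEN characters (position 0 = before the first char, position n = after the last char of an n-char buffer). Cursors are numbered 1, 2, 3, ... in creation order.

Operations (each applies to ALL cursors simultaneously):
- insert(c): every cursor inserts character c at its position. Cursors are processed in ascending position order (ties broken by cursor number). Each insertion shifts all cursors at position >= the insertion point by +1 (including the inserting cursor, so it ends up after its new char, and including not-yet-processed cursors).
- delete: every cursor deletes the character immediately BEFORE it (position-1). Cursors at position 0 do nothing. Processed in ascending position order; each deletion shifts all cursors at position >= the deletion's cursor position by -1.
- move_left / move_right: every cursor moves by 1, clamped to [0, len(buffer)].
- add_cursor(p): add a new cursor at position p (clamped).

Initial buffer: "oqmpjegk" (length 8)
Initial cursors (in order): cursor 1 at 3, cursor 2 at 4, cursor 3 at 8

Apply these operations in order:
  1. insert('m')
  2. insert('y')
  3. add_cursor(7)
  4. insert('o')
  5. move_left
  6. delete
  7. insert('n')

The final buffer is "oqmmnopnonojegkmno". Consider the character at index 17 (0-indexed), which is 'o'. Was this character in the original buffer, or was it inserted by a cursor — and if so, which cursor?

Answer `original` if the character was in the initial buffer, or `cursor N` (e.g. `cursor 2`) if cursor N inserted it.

After op 1 (insert('m')): buffer="oqmmpmjegkm" (len 11), cursors c1@4 c2@6 c3@11, authorship ...1.2....3
After op 2 (insert('y')): buffer="oqmmypmyjegkmy" (len 14), cursors c1@5 c2@8 c3@14, authorship ...11.22....33
After op 3 (add_cursor(7)): buffer="oqmmypmyjegkmy" (len 14), cursors c1@5 c4@7 c2@8 c3@14, authorship ...11.22....33
After op 4 (insert('o')): buffer="oqmmyopmoyojegkmyo" (len 18), cursors c1@6 c4@9 c2@11 c3@18, authorship ...111.2422....333
After op 5 (move_left): buffer="oqmmyopmoyojegkmyo" (len 18), cursors c1@5 c4@8 c2@10 c3@17, authorship ...111.2422....333
After op 6 (delete): buffer="oqmmopoojegkmo" (len 14), cursors c1@4 c4@6 c2@7 c3@13, authorship ...11.42....33
After op 7 (insert('n')): buffer="oqmmnopnonojegkmno" (len 18), cursors c1@5 c4@8 c2@10 c3@17, authorship ...111.4422....333
Authorship (.=original, N=cursor N): . . . 1 1 1 . 4 4 2 2 . . . . 3 3 3
Index 17: author = 3

Answer: cursor 3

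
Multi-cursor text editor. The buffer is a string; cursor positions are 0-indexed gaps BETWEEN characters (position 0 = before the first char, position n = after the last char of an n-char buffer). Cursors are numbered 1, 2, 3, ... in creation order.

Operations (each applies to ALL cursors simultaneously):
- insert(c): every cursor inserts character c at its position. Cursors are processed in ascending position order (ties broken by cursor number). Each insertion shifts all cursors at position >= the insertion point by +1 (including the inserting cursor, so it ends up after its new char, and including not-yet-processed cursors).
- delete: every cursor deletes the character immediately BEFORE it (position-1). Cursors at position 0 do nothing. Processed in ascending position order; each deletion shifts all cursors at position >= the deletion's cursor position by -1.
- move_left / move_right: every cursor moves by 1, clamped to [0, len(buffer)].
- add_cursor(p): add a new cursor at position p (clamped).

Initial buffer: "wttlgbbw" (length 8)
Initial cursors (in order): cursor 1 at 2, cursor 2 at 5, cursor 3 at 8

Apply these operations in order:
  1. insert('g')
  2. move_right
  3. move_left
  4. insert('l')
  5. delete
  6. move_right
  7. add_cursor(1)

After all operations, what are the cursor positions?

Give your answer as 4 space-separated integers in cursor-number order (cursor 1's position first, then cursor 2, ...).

Answer: 4 8 11 1

Derivation:
After op 1 (insert('g')): buffer="wtgtlggbbwg" (len 11), cursors c1@3 c2@7 c3@11, authorship ..1...2...3
After op 2 (move_right): buffer="wtgtlggbbwg" (len 11), cursors c1@4 c2@8 c3@11, authorship ..1...2...3
After op 3 (move_left): buffer="wtgtlggbbwg" (len 11), cursors c1@3 c2@7 c3@10, authorship ..1...2...3
After op 4 (insert('l')): buffer="wtgltlgglbbwlg" (len 14), cursors c1@4 c2@9 c3@13, authorship ..11...22...33
After op 5 (delete): buffer="wtgtlggbbwg" (len 11), cursors c1@3 c2@7 c3@10, authorship ..1...2...3
After op 6 (move_right): buffer="wtgtlggbbwg" (len 11), cursors c1@4 c2@8 c3@11, authorship ..1...2...3
After op 7 (add_cursor(1)): buffer="wtgtlggbbwg" (len 11), cursors c4@1 c1@4 c2@8 c3@11, authorship ..1...2...3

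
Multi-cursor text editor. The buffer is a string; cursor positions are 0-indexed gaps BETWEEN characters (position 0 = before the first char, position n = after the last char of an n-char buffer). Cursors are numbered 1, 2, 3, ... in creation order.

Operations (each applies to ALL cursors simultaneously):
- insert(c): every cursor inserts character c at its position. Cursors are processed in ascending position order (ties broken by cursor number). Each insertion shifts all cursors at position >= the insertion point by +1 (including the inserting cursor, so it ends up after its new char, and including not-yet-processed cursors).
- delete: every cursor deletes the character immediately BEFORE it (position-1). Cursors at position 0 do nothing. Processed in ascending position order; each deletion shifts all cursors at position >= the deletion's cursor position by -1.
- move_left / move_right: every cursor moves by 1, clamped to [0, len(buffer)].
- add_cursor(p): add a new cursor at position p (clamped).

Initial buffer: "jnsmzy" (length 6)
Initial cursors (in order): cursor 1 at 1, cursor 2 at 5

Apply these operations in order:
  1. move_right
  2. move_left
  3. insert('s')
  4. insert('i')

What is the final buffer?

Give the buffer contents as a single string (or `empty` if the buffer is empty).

After op 1 (move_right): buffer="jnsmzy" (len 6), cursors c1@2 c2@6, authorship ......
After op 2 (move_left): buffer="jnsmzy" (len 6), cursors c1@1 c2@5, authorship ......
After op 3 (insert('s')): buffer="jsnsmzsy" (len 8), cursors c1@2 c2@7, authorship .1....2.
After op 4 (insert('i')): buffer="jsinsmzsiy" (len 10), cursors c1@3 c2@9, authorship .11....22.

Answer: jsinsmzsiy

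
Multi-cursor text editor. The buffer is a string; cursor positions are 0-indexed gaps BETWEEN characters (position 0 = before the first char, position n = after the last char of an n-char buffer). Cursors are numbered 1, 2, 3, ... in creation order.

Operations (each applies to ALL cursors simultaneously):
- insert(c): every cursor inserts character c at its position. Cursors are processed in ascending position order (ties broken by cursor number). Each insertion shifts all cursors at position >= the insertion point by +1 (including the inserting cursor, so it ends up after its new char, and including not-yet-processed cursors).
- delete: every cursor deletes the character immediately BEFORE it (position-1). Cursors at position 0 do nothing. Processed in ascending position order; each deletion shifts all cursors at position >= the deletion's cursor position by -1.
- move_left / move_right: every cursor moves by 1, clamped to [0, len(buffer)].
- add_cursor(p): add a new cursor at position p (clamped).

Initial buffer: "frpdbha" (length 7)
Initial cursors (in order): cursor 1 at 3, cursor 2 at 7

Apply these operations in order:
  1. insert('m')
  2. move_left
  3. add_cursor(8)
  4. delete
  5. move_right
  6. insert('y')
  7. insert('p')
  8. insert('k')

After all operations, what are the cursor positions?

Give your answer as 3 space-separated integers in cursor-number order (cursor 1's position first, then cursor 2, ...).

After op 1 (insert('m')): buffer="frpmdbham" (len 9), cursors c1@4 c2@9, authorship ...1....2
After op 2 (move_left): buffer="frpmdbham" (len 9), cursors c1@3 c2@8, authorship ...1....2
After op 3 (add_cursor(8)): buffer="frpmdbham" (len 9), cursors c1@3 c2@8 c3@8, authorship ...1....2
After op 4 (delete): buffer="frmdbm" (len 6), cursors c1@2 c2@5 c3@5, authorship ..1..2
After op 5 (move_right): buffer="frmdbm" (len 6), cursors c1@3 c2@6 c3@6, authorship ..1..2
After op 6 (insert('y')): buffer="frmydbmyy" (len 9), cursors c1@4 c2@9 c3@9, authorship ..11..223
After op 7 (insert('p')): buffer="frmypdbmyypp" (len 12), cursors c1@5 c2@12 c3@12, authorship ..111..22323
After op 8 (insert('k')): buffer="frmypkdbmyyppkk" (len 15), cursors c1@6 c2@15 c3@15, authorship ..1111..2232323

Answer: 6 15 15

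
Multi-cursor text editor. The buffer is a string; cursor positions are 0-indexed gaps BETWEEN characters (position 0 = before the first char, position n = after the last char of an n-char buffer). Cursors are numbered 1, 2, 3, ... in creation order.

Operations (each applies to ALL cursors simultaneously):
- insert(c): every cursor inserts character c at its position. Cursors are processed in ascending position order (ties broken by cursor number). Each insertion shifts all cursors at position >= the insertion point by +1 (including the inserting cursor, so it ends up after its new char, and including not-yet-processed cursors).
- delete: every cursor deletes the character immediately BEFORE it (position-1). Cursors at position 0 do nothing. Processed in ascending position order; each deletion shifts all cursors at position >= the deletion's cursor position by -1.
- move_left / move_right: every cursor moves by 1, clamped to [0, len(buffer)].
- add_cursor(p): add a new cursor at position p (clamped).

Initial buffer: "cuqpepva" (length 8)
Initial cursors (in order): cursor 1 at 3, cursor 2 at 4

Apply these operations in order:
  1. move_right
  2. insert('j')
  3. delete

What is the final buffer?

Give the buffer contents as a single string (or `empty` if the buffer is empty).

After op 1 (move_right): buffer="cuqpepva" (len 8), cursors c1@4 c2@5, authorship ........
After op 2 (insert('j')): buffer="cuqpjejpva" (len 10), cursors c1@5 c2@7, authorship ....1.2...
After op 3 (delete): buffer="cuqpepva" (len 8), cursors c1@4 c2@5, authorship ........

Answer: cuqpepva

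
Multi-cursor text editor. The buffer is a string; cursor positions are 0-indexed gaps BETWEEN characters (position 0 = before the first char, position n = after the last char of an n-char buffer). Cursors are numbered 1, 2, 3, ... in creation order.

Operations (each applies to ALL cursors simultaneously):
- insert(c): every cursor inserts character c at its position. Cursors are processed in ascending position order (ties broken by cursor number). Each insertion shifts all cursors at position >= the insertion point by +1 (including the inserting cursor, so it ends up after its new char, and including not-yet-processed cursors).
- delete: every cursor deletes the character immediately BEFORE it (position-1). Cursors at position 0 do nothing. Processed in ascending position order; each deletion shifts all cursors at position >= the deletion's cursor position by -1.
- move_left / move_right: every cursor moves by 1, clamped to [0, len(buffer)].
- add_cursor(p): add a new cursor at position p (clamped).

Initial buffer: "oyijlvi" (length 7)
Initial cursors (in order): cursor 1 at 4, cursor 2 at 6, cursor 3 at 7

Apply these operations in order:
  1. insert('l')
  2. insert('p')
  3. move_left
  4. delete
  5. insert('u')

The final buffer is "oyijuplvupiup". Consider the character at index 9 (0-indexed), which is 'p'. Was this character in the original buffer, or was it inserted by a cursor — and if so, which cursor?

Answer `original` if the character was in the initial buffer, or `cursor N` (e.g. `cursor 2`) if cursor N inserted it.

Answer: cursor 2

Derivation:
After op 1 (insert('l')): buffer="oyijllvlil" (len 10), cursors c1@5 c2@8 c3@10, authorship ....1..2.3
After op 2 (insert('p')): buffer="oyijlplvlpilp" (len 13), cursors c1@6 c2@10 c3@13, authorship ....11..22.33
After op 3 (move_left): buffer="oyijlplvlpilp" (len 13), cursors c1@5 c2@9 c3@12, authorship ....11..22.33
After op 4 (delete): buffer="oyijplvpip" (len 10), cursors c1@4 c2@7 c3@9, authorship ....1..2.3
After op 5 (insert('u')): buffer="oyijuplvupiup" (len 13), cursors c1@5 c2@9 c3@12, authorship ....11..22.33
Authorship (.=original, N=cursor N): . . . . 1 1 . . 2 2 . 3 3
Index 9: author = 2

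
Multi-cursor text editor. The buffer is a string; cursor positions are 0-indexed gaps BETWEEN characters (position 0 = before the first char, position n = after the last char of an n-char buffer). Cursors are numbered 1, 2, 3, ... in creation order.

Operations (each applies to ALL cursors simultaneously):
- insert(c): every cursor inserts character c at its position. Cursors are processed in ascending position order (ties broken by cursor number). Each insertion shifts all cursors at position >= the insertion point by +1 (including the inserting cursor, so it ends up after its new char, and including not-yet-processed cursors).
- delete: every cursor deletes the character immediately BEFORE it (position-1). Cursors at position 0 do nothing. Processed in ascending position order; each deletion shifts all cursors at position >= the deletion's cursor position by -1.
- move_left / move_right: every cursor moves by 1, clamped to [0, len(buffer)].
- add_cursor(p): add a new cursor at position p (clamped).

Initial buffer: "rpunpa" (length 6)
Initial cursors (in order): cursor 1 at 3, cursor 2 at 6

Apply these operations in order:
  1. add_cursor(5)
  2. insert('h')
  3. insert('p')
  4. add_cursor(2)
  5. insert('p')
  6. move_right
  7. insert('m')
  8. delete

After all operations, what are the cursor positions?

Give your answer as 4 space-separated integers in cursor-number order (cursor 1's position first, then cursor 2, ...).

Answer: 8 16 13 4

Derivation:
After op 1 (add_cursor(5)): buffer="rpunpa" (len 6), cursors c1@3 c3@5 c2@6, authorship ......
After op 2 (insert('h')): buffer="rpuhnphah" (len 9), cursors c1@4 c3@7 c2@9, authorship ...1..3.2
After op 3 (insert('p')): buffer="rpuhpnphpahp" (len 12), cursors c1@5 c3@9 c2@12, authorship ...11..33.22
After op 4 (add_cursor(2)): buffer="rpuhpnphpahp" (len 12), cursors c4@2 c1@5 c3@9 c2@12, authorship ...11..33.22
After op 5 (insert('p')): buffer="rppuhppnphppahpp" (len 16), cursors c4@3 c1@7 c3@12 c2@16, authorship ..4.111..333.222
After op 6 (move_right): buffer="rppuhppnphppahpp" (len 16), cursors c4@4 c1@8 c3@13 c2@16, authorship ..4.111..333.222
After op 7 (insert('m')): buffer="rppumhppnmphppamhppm" (len 20), cursors c4@5 c1@10 c3@16 c2@20, authorship ..4.4111.1.333.32222
After op 8 (delete): buffer="rppuhppnphppahpp" (len 16), cursors c4@4 c1@8 c3@13 c2@16, authorship ..4.111..333.222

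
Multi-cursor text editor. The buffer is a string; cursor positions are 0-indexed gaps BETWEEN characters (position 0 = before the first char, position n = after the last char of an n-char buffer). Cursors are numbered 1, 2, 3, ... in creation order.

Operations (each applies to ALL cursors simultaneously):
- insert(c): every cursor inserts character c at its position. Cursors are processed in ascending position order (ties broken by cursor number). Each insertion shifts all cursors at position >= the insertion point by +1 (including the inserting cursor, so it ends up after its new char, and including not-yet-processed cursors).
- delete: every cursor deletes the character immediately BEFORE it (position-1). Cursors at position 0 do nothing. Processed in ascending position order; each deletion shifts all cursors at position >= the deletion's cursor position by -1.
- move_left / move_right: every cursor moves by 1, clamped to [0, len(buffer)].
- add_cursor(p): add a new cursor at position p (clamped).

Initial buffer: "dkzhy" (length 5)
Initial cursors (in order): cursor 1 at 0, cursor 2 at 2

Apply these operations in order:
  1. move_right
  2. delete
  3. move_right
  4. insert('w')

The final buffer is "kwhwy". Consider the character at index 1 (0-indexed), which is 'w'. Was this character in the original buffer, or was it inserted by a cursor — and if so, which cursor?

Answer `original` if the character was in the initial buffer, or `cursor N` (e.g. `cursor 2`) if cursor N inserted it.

After op 1 (move_right): buffer="dkzhy" (len 5), cursors c1@1 c2@3, authorship .....
After op 2 (delete): buffer="khy" (len 3), cursors c1@0 c2@1, authorship ...
After op 3 (move_right): buffer="khy" (len 3), cursors c1@1 c2@2, authorship ...
After op 4 (insert('w')): buffer="kwhwy" (len 5), cursors c1@2 c2@4, authorship .1.2.
Authorship (.=original, N=cursor N): . 1 . 2 .
Index 1: author = 1

Answer: cursor 1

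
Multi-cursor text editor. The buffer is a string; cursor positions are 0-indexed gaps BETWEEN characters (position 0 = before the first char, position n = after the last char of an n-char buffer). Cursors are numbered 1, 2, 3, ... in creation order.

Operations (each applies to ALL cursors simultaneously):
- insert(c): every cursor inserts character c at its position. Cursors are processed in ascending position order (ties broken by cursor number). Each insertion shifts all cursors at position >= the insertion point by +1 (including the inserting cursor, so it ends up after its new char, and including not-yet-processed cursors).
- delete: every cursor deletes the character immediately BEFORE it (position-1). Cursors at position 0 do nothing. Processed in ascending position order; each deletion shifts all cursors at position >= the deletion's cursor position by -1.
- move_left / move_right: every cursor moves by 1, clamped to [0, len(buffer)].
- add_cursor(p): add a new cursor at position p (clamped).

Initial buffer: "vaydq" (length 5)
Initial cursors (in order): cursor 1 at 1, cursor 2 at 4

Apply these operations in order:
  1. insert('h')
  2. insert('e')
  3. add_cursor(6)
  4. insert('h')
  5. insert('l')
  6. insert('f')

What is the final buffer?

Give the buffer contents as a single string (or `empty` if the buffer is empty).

Answer: vhehlfaydhlfhehlfq

Derivation:
After op 1 (insert('h')): buffer="vhaydhq" (len 7), cursors c1@2 c2@6, authorship .1...2.
After op 2 (insert('e')): buffer="vheaydheq" (len 9), cursors c1@3 c2@8, authorship .11...22.
After op 3 (add_cursor(6)): buffer="vheaydheq" (len 9), cursors c1@3 c3@6 c2@8, authorship .11...22.
After op 4 (insert('h')): buffer="vhehaydhhehq" (len 12), cursors c1@4 c3@8 c2@11, authorship .111...3222.
After op 5 (insert('l')): buffer="vhehlaydhlhehlq" (len 15), cursors c1@5 c3@10 c2@14, authorship .1111...332222.
After op 6 (insert('f')): buffer="vhehlfaydhlfhehlfq" (len 18), cursors c1@6 c3@12 c2@17, authorship .11111...33322222.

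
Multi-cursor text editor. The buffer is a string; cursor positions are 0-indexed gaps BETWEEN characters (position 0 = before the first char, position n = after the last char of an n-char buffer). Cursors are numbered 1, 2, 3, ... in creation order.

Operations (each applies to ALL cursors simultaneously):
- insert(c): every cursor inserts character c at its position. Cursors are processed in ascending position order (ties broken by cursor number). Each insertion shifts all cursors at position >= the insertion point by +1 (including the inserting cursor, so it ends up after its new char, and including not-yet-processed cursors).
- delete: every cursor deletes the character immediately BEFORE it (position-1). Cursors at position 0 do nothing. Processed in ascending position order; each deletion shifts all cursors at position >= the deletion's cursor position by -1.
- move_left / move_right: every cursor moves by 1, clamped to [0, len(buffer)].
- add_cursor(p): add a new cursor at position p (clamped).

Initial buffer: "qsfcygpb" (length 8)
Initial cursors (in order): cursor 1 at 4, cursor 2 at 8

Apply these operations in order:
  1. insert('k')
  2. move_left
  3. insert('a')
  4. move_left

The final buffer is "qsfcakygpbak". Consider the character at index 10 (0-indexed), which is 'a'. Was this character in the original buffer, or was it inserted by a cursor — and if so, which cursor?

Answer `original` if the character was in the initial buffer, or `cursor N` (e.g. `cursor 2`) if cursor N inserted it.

Answer: cursor 2

Derivation:
After op 1 (insert('k')): buffer="qsfckygpbk" (len 10), cursors c1@5 c2@10, authorship ....1....2
After op 2 (move_left): buffer="qsfckygpbk" (len 10), cursors c1@4 c2@9, authorship ....1....2
After op 3 (insert('a')): buffer="qsfcakygpbak" (len 12), cursors c1@5 c2@11, authorship ....11....22
After op 4 (move_left): buffer="qsfcakygpbak" (len 12), cursors c1@4 c2@10, authorship ....11....22
Authorship (.=original, N=cursor N): . . . . 1 1 . . . . 2 2
Index 10: author = 2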